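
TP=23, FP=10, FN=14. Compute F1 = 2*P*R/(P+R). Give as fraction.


F1 = 2 * P * R / (P + R)
P = TP/(TP+FP) = 23/33 = 23/33
R = TP/(TP+FN) = 23/37 = 23/37
2 * P * R = 2 * 23/33 * 23/37 = 1058/1221
P + R = 23/33 + 23/37 = 1610/1221
F1 = 1058/1221 / 1610/1221 = 23/35

23/35


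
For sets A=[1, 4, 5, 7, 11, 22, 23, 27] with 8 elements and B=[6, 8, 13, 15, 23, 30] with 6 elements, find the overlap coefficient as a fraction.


A intersect B = [23]
|A intersect B| = 1
min(|A|, |B|) = min(8, 6) = 6
Overlap = 1 / 6 = 1/6

1/6


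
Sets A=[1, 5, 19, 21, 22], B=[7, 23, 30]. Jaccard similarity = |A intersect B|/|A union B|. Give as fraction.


A intersect B = []
|A intersect B| = 0
A union B = [1, 5, 7, 19, 21, 22, 23, 30]
|A union B| = 8
Jaccard = 0/8 = 0

0


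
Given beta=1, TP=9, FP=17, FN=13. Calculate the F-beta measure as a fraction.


P = TP/(TP+FP) = 9/26 = 9/26
R = TP/(TP+FN) = 9/22 = 9/22
beta^2 = 1^2 = 1
(1 + beta^2) = 2
Numerator = (1+beta^2)*P*R = 81/286
Denominator = beta^2*P + R = 9/26 + 9/22 = 108/143
F_beta = 3/8

3/8


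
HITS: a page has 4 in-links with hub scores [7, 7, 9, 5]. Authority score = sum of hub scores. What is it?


Authority = sum of hub scores of in-linkers
In-link 1: hub score = 7
In-link 2: hub score = 7
In-link 3: hub score = 9
In-link 4: hub score = 5
Authority = 7 + 7 + 9 + 5 = 28

28


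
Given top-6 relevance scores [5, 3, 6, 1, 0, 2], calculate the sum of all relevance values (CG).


Cumulative Gain = sum of relevance scores
Position 1: rel=5, running sum=5
Position 2: rel=3, running sum=8
Position 3: rel=6, running sum=14
Position 4: rel=1, running sum=15
Position 5: rel=0, running sum=15
Position 6: rel=2, running sum=17
CG = 17

17


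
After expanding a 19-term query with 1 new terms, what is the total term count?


Original terms: 19
Expansion terms: 1
Total = 19 + 1 = 20

20


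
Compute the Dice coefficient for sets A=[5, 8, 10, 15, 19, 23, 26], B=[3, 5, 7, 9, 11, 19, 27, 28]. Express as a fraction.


A intersect B = [5, 19]
|A intersect B| = 2
|A| = 7, |B| = 8
Dice = 2*2 / (7+8)
= 4 / 15 = 4/15

4/15


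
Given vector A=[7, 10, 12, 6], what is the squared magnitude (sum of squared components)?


|A|^2 = sum of squared components
A[0]^2 = 7^2 = 49
A[1]^2 = 10^2 = 100
A[2]^2 = 12^2 = 144
A[3]^2 = 6^2 = 36
Sum = 49 + 100 + 144 + 36 = 329

329


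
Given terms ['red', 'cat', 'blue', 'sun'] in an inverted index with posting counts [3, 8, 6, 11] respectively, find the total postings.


Summing posting list sizes:
'red': 3 postings
'cat': 8 postings
'blue': 6 postings
'sun': 11 postings
Total = 3 + 8 + 6 + 11 = 28

28


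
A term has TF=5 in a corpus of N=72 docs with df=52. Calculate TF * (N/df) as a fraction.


TF * (N/df)
= 5 * (72/52)
= 5 * 18/13
= 90/13

90/13


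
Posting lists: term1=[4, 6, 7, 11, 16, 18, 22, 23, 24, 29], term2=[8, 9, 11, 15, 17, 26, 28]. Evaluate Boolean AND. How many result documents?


Boolean AND: find intersection of posting lists
term1 docs: [4, 6, 7, 11, 16, 18, 22, 23, 24, 29]
term2 docs: [8, 9, 11, 15, 17, 26, 28]
Intersection: [11]
|intersection| = 1

1


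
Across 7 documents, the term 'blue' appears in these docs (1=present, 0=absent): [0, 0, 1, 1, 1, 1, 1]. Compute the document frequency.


Checking each document for 'blue':
Doc 1: absent
Doc 2: absent
Doc 3: present
Doc 4: present
Doc 5: present
Doc 6: present
Doc 7: present
df = sum of presences = 0 + 0 + 1 + 1 + 1 + 1 + 1 = 5

5


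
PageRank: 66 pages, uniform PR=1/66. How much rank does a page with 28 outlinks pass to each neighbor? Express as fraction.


Initial PR = 1/66 = 1/66
Outlinks = 28
Contribution per link = PR / outlinks
= 1/66 / 28
= 1/1848

1/1848


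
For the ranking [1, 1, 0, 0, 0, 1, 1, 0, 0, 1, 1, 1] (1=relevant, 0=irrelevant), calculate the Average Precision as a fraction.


Computing P@k for each relevant position:
Position 1: relevant, P@1 = 1/1 = 1
Position 2: relevant, P@2 = 2/2 = 1
Position 3: not relevant
Position 4: not relevant
Position 5: not relevant
Position 6: relevant, P@6 = 3/6 = 1/2
Position 7: relevant, P@7 = 4/7 = 4/7
Position 8: not relevant
Position 9: not relevant
Position 10: relevant, P@10 = 5/10 = 1/2
Position 11: relevant, P@11 = 6/11 = 6/11
Position 12: relevant, P@12 = 7/12 = 7/12
Sum of P@k = 1 + 1 + 1/2 + 4/7 + 1/2 + 6/11 + 7/12 = 4343/924
AP = 4343/924 / 7 = 4343/6468

4343/6468


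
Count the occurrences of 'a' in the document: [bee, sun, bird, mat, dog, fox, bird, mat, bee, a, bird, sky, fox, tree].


Document has 14 words
Scanning for 'a':
Found at positions: [9]
Count = 1

1


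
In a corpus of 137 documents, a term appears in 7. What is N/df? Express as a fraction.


IDF ratio = N / df
= 137 / 7
= 137/7

137/7


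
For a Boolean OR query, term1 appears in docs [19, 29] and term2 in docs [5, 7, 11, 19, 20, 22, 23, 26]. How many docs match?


Boolean OR: find union of posting lists
term1 docs: [19, 29]
term2 docs: [5, 7, 11, 19, 20, 22, 23, 26]
Union: [5, 7, 11, 19, 20, 22, 23, 26, 29]
|union| = 9

9


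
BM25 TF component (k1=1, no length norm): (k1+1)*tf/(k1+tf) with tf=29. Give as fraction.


BM25 TF component = (k1+1)*tf / (k1+tf)
k1 = 1, tf = 29
Numerator = (1+1)*29 = 58
Denominator = 1 + 29 = 30
= 58/30 = 29/15

29/15


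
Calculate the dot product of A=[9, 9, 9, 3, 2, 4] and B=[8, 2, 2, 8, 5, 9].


Dot product = sum of element-wise products
A[0]*B[0] = 9*8 = 72
A[1]*B[1] = 9*2 = 18
A[2]*B[2] = 9*2 = 18
A[3]*B[3] = 3*8 = 24
A[4]*B[4] = 2*5 = 10
A[5]*B[5] = 4*9 = 36
Sum = 72 + 18 + 18 + 24 + 10 + 36 = 178

178


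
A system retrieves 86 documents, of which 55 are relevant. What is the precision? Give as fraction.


Precision = relevant_retrieved / total_retrieved
= 55 / 86
= 55 / (55 + 31)
= 55/86

55/86


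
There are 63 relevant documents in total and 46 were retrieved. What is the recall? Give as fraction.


Recall = retrieved_relevant / total_relevant
= 46 / 63
= 46 / (46 + 17)
= 46/63

46/63


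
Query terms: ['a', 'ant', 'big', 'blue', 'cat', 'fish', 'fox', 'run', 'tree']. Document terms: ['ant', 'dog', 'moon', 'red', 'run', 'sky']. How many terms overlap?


Query terms: ['a', 'ant', 'big', 'blue', 'cat', 'fish', 'fox', 'run', 'tree']
Document terms: ['ant', 'dog', 'moon', 'red', 'run', 'sky']
Common terms: ['ant', 'run']
Overlap count = 2

2


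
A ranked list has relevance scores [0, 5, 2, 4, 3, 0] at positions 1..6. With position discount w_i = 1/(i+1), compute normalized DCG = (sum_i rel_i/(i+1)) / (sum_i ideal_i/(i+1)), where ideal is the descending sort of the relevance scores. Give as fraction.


Position discount weights w_i = 1/(i+1) for i=1..6:
Weights = [1/2, 1/3, 1/4, 1/5, 1/6, 1/7]
Actual relevance: [0, 5, 2, 4, 3, 0]
DCG = 0/2 + 5/3 + 2/4 + 4/5 + 3/6 + 0/7 = 52/15
Ideal relevance (sorted desc): [5, 4, 3, 2, 0, 0]
Ideal DCG = 5/2 + 4/3 + 3/4 + 2/5 + 0/6 + 0/7 = 299/60
nDCG = DCG / ideal_DCG = 52/15 / 299/60 = 16/23

16/23


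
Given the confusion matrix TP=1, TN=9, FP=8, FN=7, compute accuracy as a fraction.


Accuracy = (TP + TN) / (TP + TN + FP + FN)
TP + TN = 1 + 9 = 10
Total = 1 + 9 + 8 + 7 = 25
Accuracy = 10 / 25 = 2/5

2/5


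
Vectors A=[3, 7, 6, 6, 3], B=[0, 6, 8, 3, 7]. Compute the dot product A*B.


Dot product = sum of element-wise products
A[0]*B[0] = 3*0 = 0
A[1]*B[1] = 7*6 = 42
A[2]*B[2] = 6*8 = 48
A[3]*B[3] = 6*3 = 18
A[4]*B[4] = 3*7 = 21
Sum = 0 + 42 + 48 + 18 + 21 = 129

129


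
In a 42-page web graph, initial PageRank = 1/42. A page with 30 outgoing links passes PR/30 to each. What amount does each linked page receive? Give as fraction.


Initial PR = 1/42 = 1/42
Outlinks = 30
Contribution per link = PR / outlinks
= 1/42 / 30
= 1/1260

1/1260


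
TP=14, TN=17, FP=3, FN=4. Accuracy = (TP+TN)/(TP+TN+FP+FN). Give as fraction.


Accuracy = (TP + TN) / (TP + TN + FP + FN)
TP + TN = 14 + 17 = 31
Total = 14 + 17 + 3 + 4 = 38
Accuracy = 31 / 38 = 31/38

31/38


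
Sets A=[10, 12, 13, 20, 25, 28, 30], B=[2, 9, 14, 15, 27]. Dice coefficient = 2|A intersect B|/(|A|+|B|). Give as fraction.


A intersect B = []
|A intersect B| = 0
|A| = 7, |B| = 5
Dice = 2*0 / (7+5)
= 0 / 12 = 0

0


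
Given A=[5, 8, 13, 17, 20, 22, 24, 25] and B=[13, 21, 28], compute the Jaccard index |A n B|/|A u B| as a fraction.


A intersect B = [13]
|A intersect B| = 1
A union B = [5, 8, 13, 17, 20, 21, 22, 24, 25, 28]
|A union B| = 10
Jaccard = 1/10 = 1/10

1/10


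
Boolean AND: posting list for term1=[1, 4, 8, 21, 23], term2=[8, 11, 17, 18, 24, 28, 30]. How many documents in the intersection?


Boolean AND: find intersection of posting lists
term1 docs: [1, 4, 8, 21, 23]
term2 docs: [8, 11, 17, 18, 24, 28, 30]
Intersection: [8]
|intersection| = 1

1


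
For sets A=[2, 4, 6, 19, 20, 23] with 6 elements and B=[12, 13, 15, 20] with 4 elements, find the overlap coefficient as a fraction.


A intersect B = [20]
|A intersect B| = 1
min(|A|, |B|) = min(6, 4) = 4
Overlap = 1 / 4 = 1/4

1/4


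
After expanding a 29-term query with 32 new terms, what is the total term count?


Original terms: 29
Expansion terms: 32
Total = 29 + 32 = 61

61


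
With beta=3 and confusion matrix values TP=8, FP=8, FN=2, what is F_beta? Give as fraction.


P = TP/(TP+FP) = 8/16 = 1/2
R = TP/(TP+FN) = 8/10 = 4/5
beta^2 = 3^2 = 9
(1 + beta^2) = 10
Numerator = (1+beta^2)*P*R = 4
Denominator = beta^2*P + R = 9/2 + 4/5 = 53/10
F_beta = 40/53

40/53


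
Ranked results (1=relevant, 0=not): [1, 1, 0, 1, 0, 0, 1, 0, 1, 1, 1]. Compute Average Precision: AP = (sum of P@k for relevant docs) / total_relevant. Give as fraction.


Computing P@k for each relevant position:
Position 1: relevant, P@1 = 1/1 = 1
Position 2: relevant, P@2 = 2/2 = 1
Position 3: not relevant
Position 4: relevant, P@4 = 3/4 = 3/4
Position 5: not relevant
Position 6: not relevant
Position 7: relevant, P@7 = 4/7 = 4/7
Position 8: not relevant
Position 9: relevant, P@9 = 5/9 = 5/9
Position 10: relevant, P@10 = 6/10 = 3/5
Position 11: relevant, P@11 = 7/11 = 7/11
Sum of P@k = 1 + 1 + 3/4 + 4/7 + 5/9 + 3/5 + 7/11 = 70871/13860
AP = 70871/13860 / 7 = 70871/97020

70871/97020


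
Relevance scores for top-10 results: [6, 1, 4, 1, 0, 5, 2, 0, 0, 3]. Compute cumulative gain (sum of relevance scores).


Cumulative Gain = sum of relevance scores
Position 1: rel=6, running sum=6
Position 2: rel=1, running sum=7
Position 3: rel=4, running sum=11
Position 4: rel=1, running sum=12
Position 5: rel=0, running sum=12
Position 6: rel=5, running sum=17
Position 7: rel=2, running sum=19
Position 8: rel=0, running sum=19
Position 9: rel=0, running sum=19
Position 10: rel=3, running sum=22
CG = 22

22


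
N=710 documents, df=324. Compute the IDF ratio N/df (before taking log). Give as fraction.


IDF ratio = N / df
= 710 / 324
= 355/162

355/162


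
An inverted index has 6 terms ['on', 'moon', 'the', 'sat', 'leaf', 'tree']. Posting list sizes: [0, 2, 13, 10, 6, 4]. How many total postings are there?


Summing posting list sizes:
'on': 0 postings
'moon': 2 postings
'the': 13 postings
'sat': 10 postings
'leaf': 6 postings
'tree': 4 postings
Total = 0 + 2 + 13 + 10 + 6 + 4 = 35

35


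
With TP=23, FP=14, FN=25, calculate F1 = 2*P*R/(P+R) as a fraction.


F1 = 2 * P * R / (P + R)
P = TP/(TP+FP) = 23/37 = 23/37
R = TP/(TP+FN) = 23/48 = 23/48
2 * P * R = 2 * 23/37 * 23/48 = 529/888
P + R = 23/37 + 23/48 = 1955/1776
F1 = 529/888 / 1955/1776 = 46/85

46/85


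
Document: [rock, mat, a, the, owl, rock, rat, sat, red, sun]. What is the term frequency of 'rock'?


Document has 10 words
Scanning for 'rock':
Found at positions: [0, 5]
Count = 2

2


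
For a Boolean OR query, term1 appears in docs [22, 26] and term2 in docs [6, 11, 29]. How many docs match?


Boolean OR: find union of posting lists
term1 docs: [22, 26]
term2 docs: [6, 11, 29]
Union: [6, 11, 22, 26, 29]
|union| = 5

5


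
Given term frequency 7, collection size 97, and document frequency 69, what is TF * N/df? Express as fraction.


TF * (N/df)
= 7 * (97/69)
= 7 * 97/69
= 679/69

679/69


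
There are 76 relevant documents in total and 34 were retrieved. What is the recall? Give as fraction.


Recall = retrieved_relevant / total_relevant
= 34 / 76
= 34 / (34 + 42)
= 17/38

17/38


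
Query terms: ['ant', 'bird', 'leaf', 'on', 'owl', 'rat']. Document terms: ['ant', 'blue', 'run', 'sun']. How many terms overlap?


Query terms: ['ant', 'bird', 'leaf', 'on', 'owl', 'rat']
Document terms: ['ant', 'blue', 'run', 'sun']
Common terms: ['ant']
Overlap count = 1

1


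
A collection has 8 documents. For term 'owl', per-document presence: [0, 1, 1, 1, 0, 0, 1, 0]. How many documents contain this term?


Checking each document for 'owl':
Doc 1: absent
Doc 2: present
Doc 3: present
Doc 4: present
Doc 5: absent
Doc 6: absent
Doc 7: present
Doc 8: absent
df = sum of presences = 0 + 1 + 1 + 1 + 0 + 0 + 1 + 0 = 4

4


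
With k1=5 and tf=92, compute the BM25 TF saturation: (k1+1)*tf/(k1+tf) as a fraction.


BM25 TF component = (k1+1)*tf / (k1+tf)
k1 = 5, tf = 92
Numerator = (5+1)*92 = 552
Denominator = 5 + 92 = 97
= 552/97 = 552/97

552/97


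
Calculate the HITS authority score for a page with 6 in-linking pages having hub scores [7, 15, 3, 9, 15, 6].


Authority = sum of hub scores of in-linkers
In-link 1: hub score = 7
In-link 2: hub score = 15
In-link 3: hub score = 3
In-link 4: hub score = 9
In-link 5: hub score = 15
In-link 6: hub score = 6
Authority = 7 + 15 + 3 + 9 + 15 + 6 = 55

55


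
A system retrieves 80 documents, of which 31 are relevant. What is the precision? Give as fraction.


Precision = relevant_retrieved / total_retrieved
= 31 / 80
= 31 / (31 + 49)
= 31/80

31/80


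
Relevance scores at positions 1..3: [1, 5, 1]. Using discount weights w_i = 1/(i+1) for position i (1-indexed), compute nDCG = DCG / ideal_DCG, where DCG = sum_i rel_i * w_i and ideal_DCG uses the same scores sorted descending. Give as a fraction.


Position discount weights w_i = 1/(i+1) for i=1..3:
Weights = [1/2, 1/3, 1/4]
Actual relevance: [1, 5, 1]
DCG = 1/2 + 5/3 + 1/4 = 29/12
Ideal relevance (sorted desc): [5, 1, 1]
Ideal DCG = 5/2 + 1/3 + 1/4 = 37/12
nDCG = DCG / ideal_DCG = 29/12 / 37/12 = 29/37

29/37


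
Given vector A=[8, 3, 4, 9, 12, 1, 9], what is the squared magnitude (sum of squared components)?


|A|^2 = sum of squared components
A[0]^2 = 8^2 = 64
A[1]^2 = 3^2 = 9
A[2]^2 = 4^2 = 16
A[3]^2 = 9^2 = 81
A[4]^2 = 12^2 = 144
A[5]^2 = 1^2 = 1
A[6]^2 = 9^2 = 81
Sum = 64 + 9 + 16 + 81 + 144 + 1 + 81 = 396

396


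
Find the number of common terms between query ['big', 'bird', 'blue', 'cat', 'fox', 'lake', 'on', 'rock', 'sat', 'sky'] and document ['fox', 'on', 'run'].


Query terms: ['big', 'bird', 'blue', 'cat', 'fox', 'lake', 'on', 'rock', 'sat', 'sky']
Document terms: ['fox', 'on', 'run']
Common terms: ['fox', 'on']
Overlap count = 2

2


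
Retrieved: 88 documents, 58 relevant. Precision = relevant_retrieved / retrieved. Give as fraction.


Precision = relevant_retrieved / total_retrieved
= 58 / 88
= 58 / (58 + 30)
= 29/44

29/44


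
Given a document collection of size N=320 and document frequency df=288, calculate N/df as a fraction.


IDF ratio = N / df
= 320 / 288
= 10/9

10/9


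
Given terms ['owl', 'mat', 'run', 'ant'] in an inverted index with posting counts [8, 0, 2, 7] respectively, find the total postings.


Summing posting list sizes:
'owl': 8 postings
'mat': 0 postings
'run': 2 postings
'ant': 7 postings
Total = 8 + 0 + 2 + 7 = 17

17


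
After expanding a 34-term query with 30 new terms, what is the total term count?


Original terms: 34
Expansion terms: 30
Total = 34 + 30 = 64

64


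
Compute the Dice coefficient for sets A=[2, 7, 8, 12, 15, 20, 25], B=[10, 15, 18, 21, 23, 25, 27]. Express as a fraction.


A intersect B = [15, 25]
|A intersect B| = 2
|A| = 7, |B| = 7
Dice = 2*2 / (7+7)
= 4 / 14 = 2/7

2/7


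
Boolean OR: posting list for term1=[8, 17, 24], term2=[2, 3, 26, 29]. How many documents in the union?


Boolean OR: find union of posting lists
term1 docs: [8, 17, 24]
term2 docs: [2, 3, 26, 29]
Union: [2, 3, 8, 17, 24, 26, 29]
|union| = 7

7


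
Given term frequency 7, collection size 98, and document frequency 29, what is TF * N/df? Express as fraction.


TF * (N/df)
= 7 * (98/29)
= 7 * 98/29
= 686/29

686/29


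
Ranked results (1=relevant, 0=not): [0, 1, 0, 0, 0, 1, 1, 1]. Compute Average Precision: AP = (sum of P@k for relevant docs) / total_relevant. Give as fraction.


Computing P@k for each relevant position:
Position 1: not relevant
Position 2: relevant, P@2 = 1/2 = 1/2
Position 3: not relevant
Position 4: not relevant
Position 5: not relevant
Position 6: relevant, P@6 = 2/6 = 1/3
Position 7: relevant, P@7 = 3/7 = 3/7
Position 8: relevant, P@8 = 4/8 = 1/2
Sum of P@k = 1/2 + 1/3 + 3/7 + 1/2 = 37/21
AP = 37/21 / 4 = 37/84

37/84


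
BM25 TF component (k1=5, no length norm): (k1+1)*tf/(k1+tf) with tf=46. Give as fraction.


BM25 TF component = (k1+1)*tf / (k1+tf)
k1 = 5, tf = 46
Numerator = (5+1)*46 = 276
Denominator = 5 + 46 = 51
= 276/51 = 92/17

92/17


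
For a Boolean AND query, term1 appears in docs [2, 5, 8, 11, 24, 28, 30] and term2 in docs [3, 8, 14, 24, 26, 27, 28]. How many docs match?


Boolean AND: find intersection of posting lists
term1 docs: [2, 5, 8, 11, 24, 28, 30]
term2 docs: [3, 8, 14, 24, 26, 27, 28]
Intersection: [8, 24, 28]
|intersection| = 3

3


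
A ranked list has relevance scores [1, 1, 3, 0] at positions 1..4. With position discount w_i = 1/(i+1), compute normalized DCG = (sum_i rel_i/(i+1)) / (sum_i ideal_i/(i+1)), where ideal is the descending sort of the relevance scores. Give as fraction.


Position discount weights w_i = 1/(i+1) for i=1..4:
Weights = [1/2, 1/3, 1/4, 1/5]
Actual relevance: [1, 1, 3, 0]
DCG = 1/2 + 1/3 + 3/4 + 0/5 = 19/12
Ideal relevance (sorted desc): [3, 1, 1, 0]
Ideal DCG = 3/2 + 1/3 + 1/4 + 0/5 = 25/12
nDCG = DCG / ideal_DCG = 19/12 / 25/12 = 19/25

19/25


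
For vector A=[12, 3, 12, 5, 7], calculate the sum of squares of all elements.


|A|^2 = sum of squared components
A[0]^2 = 12^2 = 144
A[1]^2 = 3^2 = 9
A[2]^2 = 12^2 = 144
A[3]^2 = 5^2 = 25
A[4]^2 = 7^2 = 49
Sum = 144 + 9 + 144 + 25 + 49 = 371

371


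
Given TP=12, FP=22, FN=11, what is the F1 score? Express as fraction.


F1 = 2 * P * R / (P + R)
P = TP/(TP+FP) = 12/34 = 6/17
R = TP/(TP+FN) = 12/23 = 12/23
2 * P * R = 2 * 6/17 * 12/23 = 144/391
P + R = 6/17 + 12/23 = 342/391
F1 = 144/391 / 342/391 = 8/19

8/19


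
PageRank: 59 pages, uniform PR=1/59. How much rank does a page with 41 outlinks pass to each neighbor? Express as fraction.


Initial PR = 1/59 = 1/59
Outlinks = 41
Contribution per link = PR / outlinks
= 1/59 / 41
= 1/2419

1/2419


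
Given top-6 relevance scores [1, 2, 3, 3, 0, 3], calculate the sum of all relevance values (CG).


Cumulative Gain = sum of relevance scores
Position 1: rel=1, running sum=1
Position 2: rel=2, running sum=3
Position 3: rel=3, running sum=6
Position 4: rel=3, running sum=9
Position 5: rel=0, running sum=9
Position 6: rel=3, running sum=12
CG = 12

12


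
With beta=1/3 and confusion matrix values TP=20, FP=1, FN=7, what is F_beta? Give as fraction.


P = TP/(TP+FP) = 20/21 = 20/21
R = TP/(TP+FN) = 20/27 = 20/27
beta^2 = 1/3^2 = 1/9
(1 + beta^2) = 10/9
Numerator = (1+beta^2)*P*R = 4000/5103
Denominator = beta^2*P + R = 20/189 + 20/27 = 160/189
F_beta = 25/27

25/27


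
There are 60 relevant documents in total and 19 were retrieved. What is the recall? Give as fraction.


Recall = retrieved_relevant / total_relevant
= 19 / 60
= 19 / (19 + 41)
= 19/60

19/60


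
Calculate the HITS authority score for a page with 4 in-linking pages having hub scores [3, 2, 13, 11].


Authority = sum of hub scores of in-linkers
In-link 1: hub score = 3
In-link 2: hub score = 2
In-link 3: hub score = 13
In-link 4: hub score = 11
Authority = 3 + 2 + 13 + 11 = 29

29


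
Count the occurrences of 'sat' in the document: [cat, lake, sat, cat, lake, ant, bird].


Document has 7 words
Scanning for 'sat':
Found at positions: [2]
Count = 1

1


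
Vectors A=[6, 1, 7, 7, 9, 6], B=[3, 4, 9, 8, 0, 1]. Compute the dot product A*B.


Dot product = sum of element-wise products
A[0]*B[0] = 6*3 = 18
A[1]*B[1] = 1*4 = 4
A[2]*B[2] = 7*9 = 63
A[3]*B[3] = 7*8 = 56
A[4]*B[4] = 9*0 = 0
A[5]*B[5] = 6*1 = 6
Sum = 18 + 4 + 63 + 56 + 0 + 6 = 147

147


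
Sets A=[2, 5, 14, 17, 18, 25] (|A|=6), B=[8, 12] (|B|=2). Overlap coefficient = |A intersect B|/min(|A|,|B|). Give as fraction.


A intersect B = []
|A intersect B| = 0
min(|A|, |B|) = min(6, 2) = 2
Overlap = 0 / 2 = 0

0


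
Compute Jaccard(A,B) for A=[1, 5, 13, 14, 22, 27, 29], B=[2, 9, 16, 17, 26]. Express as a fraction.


A intersect B = []
|A intersect B| = 0
A union B = [1, 2, 5, 9, 13, 14, 16, 17, 22, 26, 27, 29]
|A union B| = 12
Jaccard = 0/12 = 0

0


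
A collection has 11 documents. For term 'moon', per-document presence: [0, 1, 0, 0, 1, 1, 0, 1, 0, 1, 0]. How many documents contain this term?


Checking each document for 'moon':
Doc 1: absent
Doc 2: present
Doc 3: absent
Doc 4: absent
Doc 5: present
Doc 6: present
Doc 7: absent
Doc 8: present
Doc 9: absent
Doc 10: present
Doc 11: absent
df = sum of presences = 0 + 1 + 0 + 0 + 1 + 1 + 0 + 1 + 0 + 1 + 0 = 5

5


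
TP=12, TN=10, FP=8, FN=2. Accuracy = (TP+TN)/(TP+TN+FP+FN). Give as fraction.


Accuracy = (TP + TN) / (TP + TN + FP + FN)
TP + TN = 12 + 10 = 22
Total = 12 + 10 + 8 + 2 = 32
Accuracy = 22 / 32 = 11/16

11/16


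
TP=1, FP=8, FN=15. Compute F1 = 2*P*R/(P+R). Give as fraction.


F1 = 2 * P * R / (P + R)
P = TP/(TP+FP) = 1/9 = 1/9
R = TP/(TP+FN) = 1/16 = 1/16
2 * P * R = 2 * 1/9 * 1/16 = 1/72
P + R = 1/9 + 1/16 = 25/144
F1 = 1/72 / 25/144 = 2/25

2/25


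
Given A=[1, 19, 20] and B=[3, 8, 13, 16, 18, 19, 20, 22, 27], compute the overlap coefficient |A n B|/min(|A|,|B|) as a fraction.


A intersect B = [19, 20]
|A intersect B| = 2
min(|A|, |B|) = min(3, 9) = 3
Overlap = 2 / 3 = 2/3

2/3


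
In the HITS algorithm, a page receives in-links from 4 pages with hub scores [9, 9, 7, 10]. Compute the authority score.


Authority = sum of hub scores of in-linkers
In-link 1: hub score = 9
In-link 2: hub score = 9
In-link 3: hub score = 7
In-link 4: hub score = 10
Authority = 9 + 9 + 7 + 10 = 35

35


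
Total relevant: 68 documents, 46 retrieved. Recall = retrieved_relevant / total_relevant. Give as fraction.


Recall = retrieved_relevant / total_relevant
= 46 / 68
= 46 / (46 + 22)
= 23/34

23/34


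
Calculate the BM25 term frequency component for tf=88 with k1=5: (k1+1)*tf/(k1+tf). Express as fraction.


BM25 TF component = (k1+1)*tf / (k1+tf)
k1 = 5, tf = 88
Numerator = (5+1)*88 = 528
Denominator = 5 + 88 = 93
= 528/93 = 176/31

176/31


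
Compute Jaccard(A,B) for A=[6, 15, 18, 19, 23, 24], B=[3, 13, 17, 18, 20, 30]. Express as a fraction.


A intersect B = [18]
|A intersect B| = 1
A union B = [3, 6, 13, 15, 17, 18, 19, 20, 23, 24, 30]
|A union B| = 11
Jaccard = 1/11 = 1/11

1/11


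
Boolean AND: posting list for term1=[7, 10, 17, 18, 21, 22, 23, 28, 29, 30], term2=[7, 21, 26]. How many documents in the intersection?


Boolean AND: find intersection of posting lists
term1 docs: [7, 10, 17, 18, 21, 22, 23, 28, 29, 30]
term2 docs: [7, 21, 26]
Intersection: [7, 21]
|intersection| = 2

2


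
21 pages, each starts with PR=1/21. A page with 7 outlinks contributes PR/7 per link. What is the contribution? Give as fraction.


Initial PR = 1/21 = 1/21
Outlinks = 7
Contribution per link = PR / outlinks
= 1/21 / 7
= 1/147

1/147


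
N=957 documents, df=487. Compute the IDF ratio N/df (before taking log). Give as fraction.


IDF ratio = N / df
= 957 / 487
= 957/487

957/487


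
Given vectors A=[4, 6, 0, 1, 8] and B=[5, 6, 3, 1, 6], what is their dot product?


Dot product = sum of element-wise products
A[0]*B[0] = 4*5 = 20
A[1]*B[1] = 6*6 = 36
A[2]*B[2] = 0*3 = 0
A[3]*B[3] = 1*1 = 1
A[4]*B[4] = 8*6 = 48
Sum = 20 + 36 + 0 + 1 + 48 = 105

105


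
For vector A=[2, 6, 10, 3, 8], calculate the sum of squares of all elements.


|A|^2 = sum of squared components
A[0]^2 = 2^2 = 4
A[1]^2 = 6^2 = 36
A[2]^2 = 10^2 = 100
A[3]^2 = 3^2 = 9
A[4]^2 = 8^2 = 64
Sum = 4 + 36 + 100 + 9 + 64 = 213

213


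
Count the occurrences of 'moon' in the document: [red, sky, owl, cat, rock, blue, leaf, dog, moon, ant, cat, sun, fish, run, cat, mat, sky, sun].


Document has 18 words
Scanning for 'moon':
Found at positions: [8]
Count = 1

1


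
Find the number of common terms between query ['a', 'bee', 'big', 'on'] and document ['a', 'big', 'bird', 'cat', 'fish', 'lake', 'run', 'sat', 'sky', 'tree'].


Query terms: ['a', 'bee', 'big', 'on']
Document terms: ['a', 'big', 'bird', 'cat', 'fish', 'lake', 'run', 'sat', 'sky', 'tree']
Common terms: ['a', 'big']
Overlap count = 2

2


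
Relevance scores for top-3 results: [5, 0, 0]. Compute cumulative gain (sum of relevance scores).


Cumulative Gain = sum of relevance scores
Position 1: rel=5, running sum=5
Position 2: rel=0, running sum=5
Position 3: rel=0, running sum=5
CG = 5

5


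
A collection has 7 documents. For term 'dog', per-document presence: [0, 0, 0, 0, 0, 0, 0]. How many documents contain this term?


Checking each document for 'dog':
Doc 1: absent
Doc 2: absent
Doc 3: absent
Doc 4: absent
Doc 5: absent
Doc 6: absent
Doc 7: absent
df = sum of presences = 0 + 0 + 0 + 0 + 0 + 0 + 0 = 0

0


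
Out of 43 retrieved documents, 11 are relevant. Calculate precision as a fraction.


Precision = relevant_retrieved / total_retrieved
= 11 / 43
= 11 / (11 + 32)
= 11/43

11/43


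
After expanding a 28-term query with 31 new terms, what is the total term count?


Original terms: 28
Expansion terms: 31
Total = 28 + 31 = 59

59


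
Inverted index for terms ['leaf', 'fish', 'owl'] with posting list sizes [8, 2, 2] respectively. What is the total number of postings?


Summing posting list sizes:
'leaf': 8 postings
'fish': 2 postings
'owl': 2 postings
Total = 8 + 2 + 2 = 12

12


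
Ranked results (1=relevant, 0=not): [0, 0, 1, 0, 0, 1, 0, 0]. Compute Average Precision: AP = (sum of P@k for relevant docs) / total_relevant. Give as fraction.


Computing P@k for each relevant position:
Position 1: not relevant
Position 2: not relevant
Position 3: relevant, P@3 = 1/3 = 1/3
Position 4: not relevant
Position 5: not relevant
Position 6: relevant, P@6 = 2/6 = 1/3
Position 7: not relevant
Position 8: not relevant
Sum of P@k = 1/3 + 1/3 = 2/3
AP = 2/3 / 2 = 1/3

1/3


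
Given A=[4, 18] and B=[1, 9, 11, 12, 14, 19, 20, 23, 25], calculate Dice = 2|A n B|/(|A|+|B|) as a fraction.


A intersect B = []
|A intersect B| = 0
|A| = 2, |B| = 9
Dice = 2*0 / (2+9)
= 0 / 11 = 0

0


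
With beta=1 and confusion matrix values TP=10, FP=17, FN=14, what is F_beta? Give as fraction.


P = TP/(TP+FP) = 10/27 = 10/27
R = TP/(TP+FN) = 10/24 = 5/12
beta^2 = 1^2 = 1
(1 + beta^2) = 2
Numerator = (1+beta^2)*P*R = 25/81
Denominator = beta^2*P + R = 10/27 + 5/12 = 85/108
F_beta = 20/51

20/51


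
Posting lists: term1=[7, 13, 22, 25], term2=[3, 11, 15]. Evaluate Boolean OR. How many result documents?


Boolean OR: find union of posting lists
term1 docs: [7, 13, 22, 25]
term2 docs: [3, 11, 15]
Union: [3, 7, 11, 13, 15, 22, 25]
|union| = 7

7


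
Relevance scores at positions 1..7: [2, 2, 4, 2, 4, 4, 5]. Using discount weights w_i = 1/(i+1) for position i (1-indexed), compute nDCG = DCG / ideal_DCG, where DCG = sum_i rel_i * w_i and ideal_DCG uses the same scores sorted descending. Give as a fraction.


Position discount weights w_i = 1/(i+1) for i=1..7:
Weights = [1/2, 1/3, 1/4, 1/5, 1/6, 1/7, 1/8]
Actual relevance: [2, 2, 4, 2, 4, 4, 5]
DCG = 2/2 + 2/3 + 4/4 + 2/5 + 4/6 + 4/7 + 5/8 = 4141/840
Ideal relevance (sorted desc): [5, 4, 4, 4, 2, 2, 2]
Ideal DCG = 5/2 + 4/3 + 4/4 + 4/5 + 2/6 + 2/7 + 2/8 = 2731/420
nDCG = DCG / ideal_DCG = 4141/840 / 2731/420 = 4141/5462

4141/5462


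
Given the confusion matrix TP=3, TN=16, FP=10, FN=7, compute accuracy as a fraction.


Accuracy = (TP + TN) / (TP + TN + FP + FN)
TP + TN = 3 + 16 = 19
Total = 3 + 16 + 10 + 7 = 36
Accuracy = 19 / 36 = 19/36

19/36


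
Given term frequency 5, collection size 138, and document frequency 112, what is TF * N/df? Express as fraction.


TF * (N/df)
= 5 * (138/112)
= 5 * 69/56
= 345/56

345/56


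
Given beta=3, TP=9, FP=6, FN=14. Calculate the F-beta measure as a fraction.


P = TP/(TP+FP) = 9/15 = 3/5
R = TP/(TP+FN) = 9/23 = 9/23
beta^2 = 3^2 = 9
(1 + beta^2) = 10
Numerator = (1+beta^2)*P*R = 54/23
Denominator = beta^2*P + R = 27/5 + 9/23 = 666/115
F_beta = 15/37

15/37


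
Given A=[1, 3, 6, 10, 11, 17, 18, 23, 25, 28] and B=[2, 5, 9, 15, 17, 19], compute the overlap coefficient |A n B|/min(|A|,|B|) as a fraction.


A intersect B = [17]
|A intersect B| = 1
min(|A|, |B|) = min(10, 6) = 6
Overlap = 1 / 6 = 1/6

1/6


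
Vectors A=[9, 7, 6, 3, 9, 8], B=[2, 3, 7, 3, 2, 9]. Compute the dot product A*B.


Dot product = sum of element-wise products
A[0]*B[0] = 9*2 = 18
A[1]*B[1] = 7*3 = 21
A[2]*B[2] = 6*7 = 42
A[3]*B[3] = 3*3 = 9
A[4]*B[4] = 9*2 = 18
A[5]*B[5] = 8*9 = 72
Sum = 18 + 21 + 42 + 9 + 18 + 72 = 180

180


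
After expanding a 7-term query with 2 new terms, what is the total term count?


Original terms: 7
Expansion terms: 2
Total = 7 + 2 = 9

9


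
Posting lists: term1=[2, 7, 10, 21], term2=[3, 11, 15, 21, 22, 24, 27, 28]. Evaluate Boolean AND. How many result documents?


Boolean AND: find intersection of posting lists
term1 docs: [2, 7, 10, 21]
term2 docs: [3, 11, 15, 21, 22, 24, 27, 28]
Intersection: [21]
|intersection| = 1

1


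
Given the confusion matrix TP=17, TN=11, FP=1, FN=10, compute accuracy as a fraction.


Accuracy = (TP + TN) / (TP + TN + FP + FN)
TP + TN = 17 + 11 = 28
Total = 17 + 11 + 1 + 10 = 39
Accuracy = 28 / 39 = 28/39

28/39


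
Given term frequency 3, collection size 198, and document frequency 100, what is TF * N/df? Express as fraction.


TF * (N/df)
= 3 * (198/100)
= 3 * 99/50
= 297/50

297/50


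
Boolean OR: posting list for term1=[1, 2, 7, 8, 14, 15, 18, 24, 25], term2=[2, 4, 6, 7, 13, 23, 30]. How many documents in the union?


Boolean OR: find union of posting lists
term1 docs: [1, 2, 7, 8, 14, 15, 18, 24, 25]
term2 docs: [2, 4, 6, 7, 13, 23, 30]
Union: [1, 2, 4, 6, 7, 8, 13, 14, 15, 18, 23, 24, 25, 30]
|union| = 14

14


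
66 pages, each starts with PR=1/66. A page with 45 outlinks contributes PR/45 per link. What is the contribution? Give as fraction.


Initial PR = 1/66 = 1/66
Outlinks = 45
Contribution per link = PR / outlinks
= 1/66 / 45
= 1/2970

1/2970


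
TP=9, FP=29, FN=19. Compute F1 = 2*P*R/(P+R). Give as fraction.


F1 = 2 * P * R / (P + R)
P = TP/(TP+FP) = 9/38 = 9/38
R = TP/(TP+FN) = 9/28 = 9/28
2 * P * R = 2 * 9/38 * 9/28 = 81/532
P + R = 9/38 + 9/28 = 297/532
F1 = 81/532 / 297/532 = 3/11

3/11


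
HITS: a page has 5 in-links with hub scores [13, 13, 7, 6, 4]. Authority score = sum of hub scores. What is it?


Authority = sum of hub scores of in-linkers
In-link 1: hub score = 13
In-link 2: hub score = 13
In-link 3: hub score = 7
In-link 4: hub score = 6
In-link 5: hub score = 4
Authority = 13 + 13 + 7 + 6 + 4 = 43

43


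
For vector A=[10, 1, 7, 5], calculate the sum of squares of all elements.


|A|^2 = sum of squared components
A[0]^2 = 10^2 = 100
A[1]^2 = 1^2 = 1
A[2]^2 = 7^2 = 49
A[3]^2 = 5^2 = 25
Sum = 100 + 1 + 49 + 25 = 175

175


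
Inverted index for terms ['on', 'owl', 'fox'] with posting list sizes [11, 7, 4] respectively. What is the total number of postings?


Summing posting list sizes:
'on': 11 postings
'owl': 7 postings
'fox': 4 postings
Total = 11 + 7 + 4 = 22

22


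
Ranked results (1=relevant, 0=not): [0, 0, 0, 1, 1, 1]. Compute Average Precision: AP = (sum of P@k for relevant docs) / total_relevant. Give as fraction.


Computing P@k for each relevant position:
Position 1: not relevant
Position 2: not relevant
Position 3: not relevant
Position 4: relevant, P@4 = 1/4 = 1/4
Position 5: relevant, P@5 = 2/5 = 2/5
Position 6: relevant, P@6 = 3/6 = 1/2
Sum of P@k = 1/4 + 2/5 + 1/2 = 23/20
AP = 23/20 / 3 = 23/60

23/60


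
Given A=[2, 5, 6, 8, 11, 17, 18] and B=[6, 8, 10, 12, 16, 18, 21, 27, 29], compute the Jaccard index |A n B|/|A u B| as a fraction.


A intersect B = [6, 8, 18]
|A intersect B| = 3
A union B = [2, 5, 6, 8, 10, 11, 12, 16, 17, 18, 21, 27, 29]
|A union B| = 13
Jaccard = 3/13 = 3/13

3/13


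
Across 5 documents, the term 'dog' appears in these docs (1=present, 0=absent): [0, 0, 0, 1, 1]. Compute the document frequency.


Checking each document for 'dog':
Doc 1: absent
Doc 2: absent
Doc 3: absent
Doc 4: present
Doc 5: present
df = sum of presences = 0 + 0 + 0 + 1 + 1 = 2

2


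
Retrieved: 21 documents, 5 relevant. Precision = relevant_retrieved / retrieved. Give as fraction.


Precision = relevant_retrieved / total_retrieved
= 5 / 21
= 5 / (5 + 16)
= 5/21

5/21


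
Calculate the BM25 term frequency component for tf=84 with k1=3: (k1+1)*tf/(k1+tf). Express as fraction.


BM25 TF component = (k1+1)*tf / (k1+tf)
k1 = 3, tf = 84
Numerator = (3+1)*84 = 336
Denominator = 3 + 84 = 87
= 336/87 = 112/29

112/29


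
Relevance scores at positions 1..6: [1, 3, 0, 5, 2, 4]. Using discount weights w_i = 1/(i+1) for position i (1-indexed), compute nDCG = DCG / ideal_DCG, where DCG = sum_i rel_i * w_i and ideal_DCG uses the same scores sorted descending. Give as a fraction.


Position discount weights w_i = 1/(i+1) for i=1..6:
Weights = [1/2, 1/3, 1/4, 1/5, 1/6, 1/7]
Actual relevance: [1, 3, 0, 5, 2, 4]
DCG = 1/2 + 3/3 + 0/4 + 5/5 + 2/6 + 4/7 = 143/42
Ideal relevance (sorted desc): [5, 4, 3, 2, 1, 0]
Ideal DCG = 5/2 + 4/3 + 3/4 + 2/5 + 1/6 + 0/7 = 103/20
nDCG = DCG / ideal_DCG = 143/42 / 103/20 = 1430/2163

1430/2163


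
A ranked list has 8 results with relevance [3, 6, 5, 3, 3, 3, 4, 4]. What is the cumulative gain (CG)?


Cumulative Gain = sum of relevance scores
Position 1: rel=3, running sum=3
Position 2: rel=6, running sum=9
Position 3: rel=5, running sum=14
Position 4: rel=3, running sum=17
Position 5: rel=3, running sum=20
Position 6: rel=3, running sum=23
Position 7: rel=4, running sum=27
Position 8: rel=4, running sum=31
CG = 31

31


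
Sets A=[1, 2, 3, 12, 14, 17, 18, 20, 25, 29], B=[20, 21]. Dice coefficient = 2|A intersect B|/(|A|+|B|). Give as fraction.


A intersect B = [20]
|A intersect B| = 1
|A| = 10, |B| = 2
Dice = 2*1 / (10+2)
= 2 / 12 = 1/6

1/6


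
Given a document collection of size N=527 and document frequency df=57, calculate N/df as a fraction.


IDF ratio = N / df
= 527 / 57
= 527/57

527/57


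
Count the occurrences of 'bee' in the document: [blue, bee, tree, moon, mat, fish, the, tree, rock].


Document has 9 words
Scanning for 'bee':
Found at positions: [1]
Count = 1

1


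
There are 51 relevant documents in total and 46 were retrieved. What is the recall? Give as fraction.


Recall = retrieved_relevant / total_relevant
= 46 / 51
= 46 / (46 + 5)
= 46/51

46/51


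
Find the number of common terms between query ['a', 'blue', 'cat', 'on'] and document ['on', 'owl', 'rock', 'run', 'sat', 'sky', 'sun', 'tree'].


Query terms: ['a', 'blue', 'cat', 'on']
Document terms: ['on', 'owl', 'rock', 'run', 'sat', 'sky', 'sun', 'tree']
Common terms: ['on']
Overlap count = 1

1


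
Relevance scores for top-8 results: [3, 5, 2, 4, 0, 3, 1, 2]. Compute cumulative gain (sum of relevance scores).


Cumulative Gain = sum of relevance scores
Position 1: rel=3, running sum=3
Position 2: rel=5, running sum=8
Position 3: rel=2, running sum=10
Position 4: rel=4, running sum=14
Position 5: rel=0, running sum=14
Position 6: rel=3, running sum=17
Position 7: rel=1, running sum=18
Position 8: rel=2, running sum=20
CG = 20

20


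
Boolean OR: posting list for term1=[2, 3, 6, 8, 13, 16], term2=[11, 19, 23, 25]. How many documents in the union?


Boolean OR: find union of posting lists
term1 docs: [2, 3, 6, 8, 13, 16]
term2 docs: [11, 19, 23, 25]
Union: [2, 3, 6, 8, 11, 13, 16, 19, 23, 25]
|union| = 10

10


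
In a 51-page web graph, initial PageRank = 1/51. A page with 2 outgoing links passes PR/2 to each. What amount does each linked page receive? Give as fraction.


Initial PR = 1/51 = 1/51
Outlinks = 2
Contribution per link = PR / outlinks
= 1/51 / 2
= 1/102

1/102


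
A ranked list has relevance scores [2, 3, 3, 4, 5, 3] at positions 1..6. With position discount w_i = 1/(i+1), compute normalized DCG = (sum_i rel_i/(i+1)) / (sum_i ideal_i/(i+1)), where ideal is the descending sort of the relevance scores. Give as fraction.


Position discount weights w_i = 1/(i+1) for i=1..6:
Weights = [1/2, 1/3, 1/4, 1/5, 1/6, 1/7]
Actual relevance: [2, 3, 3, 4, 5, 3]
DCG = 2/2 + 3/3 + 3/4 + 4/5 + 5/6 + 3/7 = 2021/420
Ideal relevance (sorted desc): [5, 4, 3, 3, 3, 2]
Ideal DCG = 5/2 + 4/3 + 3/4 + 3/5 + 3/6 + 2/7 = 2507/420
nDCG = DCG / ideal_DCG = 2021/420 / 2507/420 = 2021/2507

2021/2507


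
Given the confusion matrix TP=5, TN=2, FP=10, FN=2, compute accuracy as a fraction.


Accuracy = (TP + TN) / (TP + TN + FP + FN)
TP + TN = 5 + 2 = 7
Total = 5 + 2 + 10 + 2 = 19
Accuracy = 7 / 19 = 7/19

7/19


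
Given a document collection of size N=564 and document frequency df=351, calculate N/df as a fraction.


IDF ratio = N / df
= 564 / 351
= 188/117

188/117


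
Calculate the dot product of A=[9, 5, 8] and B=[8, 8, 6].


Dot product = sum of element-wise products
A[0]*B[0] = 9*8 = 72
A[1]*B[1] = 5*8 = 40
A[2]*B[2] = 8*6 = 48
Sum = 72 + 40 + 48 = 160

160


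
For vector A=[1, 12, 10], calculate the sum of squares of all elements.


|A|^2 = sum of squared components
A[0]^2 = 1^2 = 1
A[1]^2 = 12^2 = 144
A[2]^2 = 10^2 = 100
Sum = 1 + 144 + 100 = 245

245


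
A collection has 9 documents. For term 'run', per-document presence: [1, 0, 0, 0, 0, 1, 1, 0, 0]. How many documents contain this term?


Checking each document for 'run':
Doc 1: present
Doc 2: absent
Doc 3: absent
Doc 4: absent
Doc 5: absent
Doc 6: present
Doc 7: present
Doc 8: absent
Doc 9: absent
df = sum of presences = 1 + 0 + 0 + 0 + 0 + 1 + 1 + 0 + 0 = 3

3


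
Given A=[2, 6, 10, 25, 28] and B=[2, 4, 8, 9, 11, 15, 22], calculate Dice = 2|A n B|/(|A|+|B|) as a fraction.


A intersect B = [2]
|A intersect B| = 1
|A| = 5, |B| = 7
Dice = 2*1 / (5+7)
= 2 / 12 = 1/6

1/6


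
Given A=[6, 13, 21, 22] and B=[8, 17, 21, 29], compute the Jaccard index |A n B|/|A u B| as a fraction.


A intersect B = [21]
|A intersect B| = 1
A union B = [6, 8, 13, 17, 21, 22, 29]
|A union B| = 7
Jaccard = 1/7 = 1/7

1/7


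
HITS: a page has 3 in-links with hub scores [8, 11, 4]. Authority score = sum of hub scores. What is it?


Authority = sum of hub scores of in-linkers
In-link 1: hub score = 8
In-link 2: hub score = 11
In-link 3: hub score = 4
Authority = 8 + 11 + 4 = 23

23


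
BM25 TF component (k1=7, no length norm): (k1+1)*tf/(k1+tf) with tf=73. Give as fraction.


BM25 TF component = (k1+1)*tf / (k1+tf)
k1 = 7, tf = 73
Numerator = (7+1)*73 = 584
Denominator = 7 + 73 = 80
= 584/80 = 73/10

73/10


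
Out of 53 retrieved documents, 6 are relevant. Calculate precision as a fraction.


Precision = relevant_retrieved / total_retrieved
= 6 / 53
= 6 / (6 + 47)
= 6/53

6/53


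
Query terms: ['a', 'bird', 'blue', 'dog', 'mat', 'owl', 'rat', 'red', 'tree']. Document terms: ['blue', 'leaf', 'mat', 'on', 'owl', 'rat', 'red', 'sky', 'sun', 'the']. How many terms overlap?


Query terms: ['a', 'bird', 'blue', 'dog', 'mat', 'owl', 'rat', 'red', 'tree']
Document terms: ['blue', 'leaf', 'mat', 'on', 'owl', 'rat', 'red', 'sky', 'sun', 'the']
Common terms: ['blue', 'mat', 'owl', 'rat', 'red']
Overlap count = 5

5
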